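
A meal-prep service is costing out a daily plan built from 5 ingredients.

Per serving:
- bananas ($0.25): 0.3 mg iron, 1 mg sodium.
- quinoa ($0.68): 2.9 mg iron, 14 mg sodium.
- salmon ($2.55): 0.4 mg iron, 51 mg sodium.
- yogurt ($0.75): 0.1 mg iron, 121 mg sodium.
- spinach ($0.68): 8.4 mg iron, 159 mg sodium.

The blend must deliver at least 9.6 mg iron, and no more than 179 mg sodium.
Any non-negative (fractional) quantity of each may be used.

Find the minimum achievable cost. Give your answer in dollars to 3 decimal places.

Set it up as a linear program. Let x1 = servings of bananas, x2 = servings of quinoa, x3 = servings of salmon, x4 = servings of yogurt, x5 = servings of spinach.
Minimize 0.25x1 + 0.68x2 + 2.55x3 + 0.75x4 + 0.68x5 with:
  0.3x1 + 2.9x2 + 0.4x3 + 0.1x4 + 8.4x5 ≥ 9.6   (iron)
  1x1 + 14x2 + 51x3 + 121x4 + 159x5 ≤ 179   (sodium)
  x1, x2, x3, x4, x5 ≥ 0.
The cheapest feasible vertex uses only quinoa, spinach; bananas, salmon, yogurt are not used. There the iron and sodium constraints are tight.
That vertex is x2 = 0.06638, x5 = 1.12.
Total cost: 0.68·0.06638 + 0.68·1.12 = 0.80674.

$0.807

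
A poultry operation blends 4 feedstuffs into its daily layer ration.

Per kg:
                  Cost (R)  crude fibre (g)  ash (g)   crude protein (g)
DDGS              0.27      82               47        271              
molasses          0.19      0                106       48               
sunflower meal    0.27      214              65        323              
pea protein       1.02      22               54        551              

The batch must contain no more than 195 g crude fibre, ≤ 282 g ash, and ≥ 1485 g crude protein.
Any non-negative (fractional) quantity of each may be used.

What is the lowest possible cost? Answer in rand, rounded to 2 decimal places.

This is a linear program. Let x1 = kg of DDGS, x2 = kg of molasses, x3 = kg of sunflower meal, x4 = kg of pea protein.
Minimise 0.27x1 + 0.19x2 + 0.27x3 + 1.02x4 subject to:
  82x1 + 214x3 + 22x4 ≤ 195   (crude fibre)
  47x1 + 106x2 + 65x3 + 54x4 ≤ 282   (ash)
  271x1 + 48x2 + 323x3 + 551x4 ≥ 1485   (crude protein)
  x1, x2, x3, x4 ≥ 0.
The optimal basis is {DDGS, pea protein}; molasses, sunflower meal drop out. Binding constraints: crude fibre and crude protein.
Optimal quantities: DDGS = 1.907 kg, pea protein = 1.757 kg.
Cost = 0.27·1.907 + 1.02·1.757 = 2.3070.

R2.31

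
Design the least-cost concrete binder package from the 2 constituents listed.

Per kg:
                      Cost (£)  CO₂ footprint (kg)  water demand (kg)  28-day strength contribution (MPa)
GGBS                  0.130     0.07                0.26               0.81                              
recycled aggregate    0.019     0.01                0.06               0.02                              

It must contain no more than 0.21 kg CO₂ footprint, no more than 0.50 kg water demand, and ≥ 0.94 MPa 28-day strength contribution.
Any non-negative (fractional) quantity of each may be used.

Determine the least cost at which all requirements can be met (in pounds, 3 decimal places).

£0.151

Let x1 = kg of GGBS, x2 = kg of recycled aggregate.
Minimise 0.13x1 + 0.019x2 s.t.:
  0.07x1 + 0.01x2 ≤ 0.21   (CO₂ footprint)
  0.26x1 + 0.06x2 ≤ 0.5   (water demand)
  0.81x1 + 0.02x2 ≥ 0.94   (28-day strength contribution)
  x1, x2 ≥ 0.
The minimum-cost mix takes nothing from recycled aggregate — only GGBS. The 28-day strength contribution requirement is met with equality.
Solving gives x1 = 1.16.
Objective = 0.13·1.16 = 0.15080.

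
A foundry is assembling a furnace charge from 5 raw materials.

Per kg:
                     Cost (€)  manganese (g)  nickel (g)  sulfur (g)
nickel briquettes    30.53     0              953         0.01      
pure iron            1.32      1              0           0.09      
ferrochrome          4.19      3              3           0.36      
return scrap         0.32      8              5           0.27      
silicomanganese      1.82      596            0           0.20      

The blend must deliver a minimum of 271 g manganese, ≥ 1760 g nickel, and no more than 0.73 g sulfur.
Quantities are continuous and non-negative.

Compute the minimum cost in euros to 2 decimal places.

€57.21

Let x1 = kg of nickel briquettes, x2 = kg of pure iron, x3 = kg of ferrochrome, x4 = kg of return scrap, x5 = kg of silicomanganese.
Minimise 30.53x1 + 1.32x2 + 4.19x3 + 0.32x4 + 1.82x5 s.t.:
  1x2 + 3x3 + 8x4 + 596x5 ≥ 271   (manganese)
  953x1 + 3x3 + 5x4 ≥ 1760   (nickel)
  0.01x1 + 0.09x2 + 0.36x3 + 0.27x4 + 0.2x5 ≤ 0.73   (sulfur)
  x1, x2, x3, x4, x5 ≥ 0.
The optimal basis is {nickel briquettes, silicomanganese}; pure iron, ferrochrome, return scrap drop out. Binding constraints: manganese and nickel.
Solving gives x1 = 1.8468, x5 = 0.4547.
Total cost: 30.53·1.8468 + 1.82·0.4547 = 57.2104.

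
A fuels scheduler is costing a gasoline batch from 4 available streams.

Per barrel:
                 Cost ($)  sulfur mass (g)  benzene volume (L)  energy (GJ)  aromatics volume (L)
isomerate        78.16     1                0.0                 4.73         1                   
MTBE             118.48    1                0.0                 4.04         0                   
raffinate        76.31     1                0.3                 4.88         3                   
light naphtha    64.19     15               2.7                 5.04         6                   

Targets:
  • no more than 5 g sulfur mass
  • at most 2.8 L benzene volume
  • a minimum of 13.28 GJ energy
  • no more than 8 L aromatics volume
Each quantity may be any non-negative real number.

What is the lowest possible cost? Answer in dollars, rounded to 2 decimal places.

$206.69

Let x1 = barrels of isomerate, x2 = barrels of MTBE, x3 = barrels of raffinate, x4 = barrels of light naphtha.
min 78.16x1 + 118.48x2 + 76.31x3 + 64.19x4 with:
  1x1 + 1x2 + 1x3 + 15x4 ≤ 5   (sulfur mass)
  0.3x3 + 2.7x4 ≤ 2.8   (benzene volume)
  4.73x1 + 4.04x2 + 4.88x3 + 5.04x4 ≥ 13.28   (energy)
  1x1 + 3x3 + 6x4 ≤ 8   (aromatics volume)
  x1, x2, x3, x4 ≥ 0.
The cheapest feasible vertex uses only isomerate, raffinate, light naphtha; MTBE is not used. Binding constraints: sulfur mass, energy, aromatics volume.
Optimal quantities: isomerate = 0.33295 barrels, raffinate = 2.2309 barrels, light naphtha = 0.16241 barrels.
Cost = 78.16·0.33295 + 76.31·2.2309 + 64.19·0.16241 = 206.6884.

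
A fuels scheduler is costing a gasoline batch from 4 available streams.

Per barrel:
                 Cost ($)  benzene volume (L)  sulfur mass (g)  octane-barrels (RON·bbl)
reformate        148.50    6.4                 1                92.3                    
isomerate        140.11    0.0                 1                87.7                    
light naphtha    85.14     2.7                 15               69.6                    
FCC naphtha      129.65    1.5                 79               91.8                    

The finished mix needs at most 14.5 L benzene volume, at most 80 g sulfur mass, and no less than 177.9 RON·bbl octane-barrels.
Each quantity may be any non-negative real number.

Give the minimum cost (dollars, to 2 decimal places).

Let x1 = barrels of reformate, x2 = barrels of isomerate, x3 = barrels of light naphtha, x4 = barrels of FCC naphtha.
min 148.5x1 + 140.11x2 + 85.14x3 + 129.65x4 with:
  6.4x1 + 2.7x3 + 1.5x4 ≤ 14.5   (benzene volume)
  1x1 + 1x2 + 15x3 + 79x4 ≤ 80   (sulfur mass)
  92.3x1 + 87.7x2 + 69.6x3 + 91.8x4 ≥ 177.9   (octane-barrels)
  x1, x2, x3, x4 ≥ 0.
At the optimum only light naphtha is positive (reformate, isomerate, FCC naphtha = 0). There the octane-barrels constraint is tight.
Optimal quantities: light naphtha = 2.556 barrels.
Objective = 85.14·2.556 = 217.6178.

$217.62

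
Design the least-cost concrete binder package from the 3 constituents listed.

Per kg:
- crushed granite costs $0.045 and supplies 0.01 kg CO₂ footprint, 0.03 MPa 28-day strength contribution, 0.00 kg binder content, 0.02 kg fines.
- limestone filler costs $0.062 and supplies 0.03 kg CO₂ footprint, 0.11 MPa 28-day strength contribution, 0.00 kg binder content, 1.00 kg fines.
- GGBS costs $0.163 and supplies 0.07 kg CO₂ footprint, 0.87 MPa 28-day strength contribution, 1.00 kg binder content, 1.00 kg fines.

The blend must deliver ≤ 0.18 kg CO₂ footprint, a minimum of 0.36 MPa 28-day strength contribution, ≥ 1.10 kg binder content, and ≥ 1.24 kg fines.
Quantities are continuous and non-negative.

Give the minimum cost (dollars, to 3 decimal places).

$0.188

Let x1 = kg of crushed granite, x2 = kg of limestone filler, x3 = kg of GGBS.
min 0.045x1 + 0.062x2 + 0.163x3 subject to:
  0.01x1 + 0.03x2 + 0.07x3 ≤ 0.18   (CO₂ footprint)
  0.03x1 + 0.11x2 + 0.87x3 ≥ 0.36   (28-day strength contribution)
  1x3 ≥ 1.1   (binder content)
  0.02x1 + 1x2 + 1x3 ≥ 1.24   (fines)
  x1, x2, x3 ≥ 0.
The optimal basis is {limestone filler, GGBS}; crushed granite drops out. The binder content and fines requirements are met with equality.
So limestone filler = 0.14 kg, GGBS = 1.1 kg.
Total cost: 0.062·0.14 + 0.163·1.1 = 0.18798.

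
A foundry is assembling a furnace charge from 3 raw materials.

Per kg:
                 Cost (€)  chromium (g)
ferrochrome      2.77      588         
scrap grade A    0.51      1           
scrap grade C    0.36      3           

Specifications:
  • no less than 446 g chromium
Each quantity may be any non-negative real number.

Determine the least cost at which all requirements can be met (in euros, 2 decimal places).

€2.10

Let x1 = kg of ferrochrome, x2 = kg of scrap grade A, x3 = kg of scrap grade C.
Minimize 2.77x1 + 0.51x2 + 0.36x3 subject to:
  588x1 + 1x2 + 3x3 ≥ 446   (chromium)
  x1, x2, x3 ≥ 0.
At the optimum only ferrochrome is positive (scrap grade A, scrap grade C = 0). The chromium requirement is met with equality.
Solving gives x1 = 0.7585.
Hence cost = 2.77·0.7585 = €2.1010.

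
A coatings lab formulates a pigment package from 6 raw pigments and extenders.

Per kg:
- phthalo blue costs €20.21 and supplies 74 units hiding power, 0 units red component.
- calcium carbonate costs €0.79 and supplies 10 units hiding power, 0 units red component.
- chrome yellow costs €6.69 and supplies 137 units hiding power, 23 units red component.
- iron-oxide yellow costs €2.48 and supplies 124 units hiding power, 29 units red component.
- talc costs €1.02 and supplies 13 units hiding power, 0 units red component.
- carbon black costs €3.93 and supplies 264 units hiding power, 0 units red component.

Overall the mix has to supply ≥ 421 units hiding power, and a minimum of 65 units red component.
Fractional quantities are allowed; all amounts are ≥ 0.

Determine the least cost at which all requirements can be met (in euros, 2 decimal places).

Let x1 = kg of phthalo blue, x2 = kg of calcium carbonate, x3 = kg of chrome yellow, x4 = kg of iron-oxide yellow, x5 = kg of talc, x6 = kg of carbon black.
Minimize 20.21x1 + 0.79x2 + 6.69x3 + 2.48x4 + 1.02x5 + 3.93x6 subject to:
  74x1 + 10x2 + 137x3 + 124x4 + 13x5 + 264x6 ≥ 421   (hiding power)
  23x3 + 29x4 ≥ 65   (red component)
  x1, x2, x3, x4, x5, x6 ≥ 0.
The minimum-cost mix takes nothing from phthalo blue, calcium carbonate, chrome yellow, talc — only iron-oxide yellow, carbon black. Binding constraints: hiding power and red component.
That vertex is x4 = 2.241, x6 = 0.5419.
Objective = 2.48·2.241 + 3.93·0.5419 = 7.6873.

€7.69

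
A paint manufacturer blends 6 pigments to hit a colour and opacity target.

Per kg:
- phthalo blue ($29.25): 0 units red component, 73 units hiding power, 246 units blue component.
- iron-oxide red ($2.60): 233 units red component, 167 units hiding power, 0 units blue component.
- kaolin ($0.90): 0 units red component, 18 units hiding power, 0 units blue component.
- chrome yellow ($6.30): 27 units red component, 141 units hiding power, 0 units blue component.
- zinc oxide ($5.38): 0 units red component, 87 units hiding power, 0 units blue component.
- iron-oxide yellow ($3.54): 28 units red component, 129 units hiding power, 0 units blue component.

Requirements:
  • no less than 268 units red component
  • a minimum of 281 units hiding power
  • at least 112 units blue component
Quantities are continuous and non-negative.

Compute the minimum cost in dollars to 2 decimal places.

Set it up as a linear program. Let x1 = kg of phthalo blue, x2 = kg of iron-oxide red, x3 = kg of kaolin, x4 = kg of chrome yellow, x5 = kg of zinc oxide, x6 = kg of iron-oxide yellow.
Minimise 29.25x1 + 2.6x2 + 0.9x3 + 6.3x4 + 5.38x5 + 3.54x6 with:
  233x2 + 27x4 + 28x6 ≥ 268   (red component)
  73x1 + 167x2 + 18x3 + 141x4 + 87x5 + 129x6 ≥ 281   (hiding power)
  246x1 ≥ 112   (blue component)
  x1, x2, x3, x4, x5, x6 ≥ 0.
The minimum-cost mix takes nothing from kaolin, chrome yellow, zinc oxide, iron-oxide yellow — only phthalo blue, iron-oxide red. The hiding power and blue component requirements are met with equality.
That vertex is x1 = 0.45528, x2 = 1.4836.
Total cost: 29.25·0.45528 + 2.6·1.4836 = 17.1743.

$17.17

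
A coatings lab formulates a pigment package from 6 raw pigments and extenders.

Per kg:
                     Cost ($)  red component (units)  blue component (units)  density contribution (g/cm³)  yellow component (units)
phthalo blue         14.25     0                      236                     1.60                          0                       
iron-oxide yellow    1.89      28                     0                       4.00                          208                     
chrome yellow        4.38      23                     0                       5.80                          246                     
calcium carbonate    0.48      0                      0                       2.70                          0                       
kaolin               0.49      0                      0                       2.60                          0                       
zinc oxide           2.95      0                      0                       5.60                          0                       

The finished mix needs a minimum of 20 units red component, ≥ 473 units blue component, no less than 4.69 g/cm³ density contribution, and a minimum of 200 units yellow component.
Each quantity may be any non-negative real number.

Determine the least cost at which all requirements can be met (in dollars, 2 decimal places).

Set it up as a linear program. Let x1 = kg of phthalo blue, x2 = kg of iron-oxide yellow, x3 = kg of chrome yellow, x4 = kg of calcium carbonate, x5 = kg of kaolin, x6 = kg of zinc oxide.
Minimize 14.25x1 + 1.89x2 + 4.38x3 + 0.48x4 + 0.49x5 + 2.95x6 subject to:
  28x2 + 23x3 ≥ 20   (red component)
  236x1 ≥ 473   (blue component)
  1.6x1 + 4x2 + 5.8x3 + 2.7x4 + 2.6x5 + 5.6x6 ≥ 4.69   (density contribution)
  208x2 + 246x3 ≥ 200   (yellow component)
  x1, x2, x3, x4, x5, x6 ≥ 0.
At the optimum only phthalo blue, iron-oxide yellow are positive (chrome yellow, calcium carbonate, kaolin, zinc oxide = 0). The blue component and yellow component requirements are met with equality.
Solving gives x1 = 2.0042, x2 = 0.96154.
Objective = 14.25·2.0042 + 1.89·0.96154 = 30.3772.

$30.38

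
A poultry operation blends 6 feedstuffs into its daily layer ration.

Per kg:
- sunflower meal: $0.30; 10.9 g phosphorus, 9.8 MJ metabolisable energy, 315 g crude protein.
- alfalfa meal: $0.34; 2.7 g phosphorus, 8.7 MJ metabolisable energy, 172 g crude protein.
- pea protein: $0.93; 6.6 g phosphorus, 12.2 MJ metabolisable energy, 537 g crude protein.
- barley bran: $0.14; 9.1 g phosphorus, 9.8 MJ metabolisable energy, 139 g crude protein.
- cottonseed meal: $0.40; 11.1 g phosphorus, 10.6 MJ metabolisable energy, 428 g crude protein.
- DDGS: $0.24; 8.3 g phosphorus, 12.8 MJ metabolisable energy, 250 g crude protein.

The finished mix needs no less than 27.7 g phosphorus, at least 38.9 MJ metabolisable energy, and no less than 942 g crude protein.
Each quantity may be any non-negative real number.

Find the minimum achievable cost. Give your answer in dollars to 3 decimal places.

Let x1 = kg of sunflower meal, x2 = kg of alfalfa meal, x3 = kg of pea protein, x4 = kg of barley bran, x5 = kg of cottonseed meal, x6 = kg of DDGS.
Minimize 0.3x1 + 0.34x2 + 0.93x3 + 0.14x4 + 0.4x5 + 0.24x6 with:
  10.9x1 + 2.7x2 + 6.6x3 + 9.1x4 + 11.1x5 + 8.3x6 ≥ 27.7   (phosphorus)
  9.8x1 + 8.7x2 + 12.2x3 + 9.8x4 + 10.6x5 + 12.8x6 ≥ 38.9   (metabolisable energy)
  315x1 + 172x2 + 537x3 + 139x4 + 428x5 + 250x6 ≥ 942   (crude protein)
  x1, x2, x3, x4, x5, x6 ≥ 0.
The minimum-cost mix takes nothing from sunflower meal, alfalfa meal, pea protein, barley bran — only cottonseed meal, DDGS. Binding constraints: metabolisable energy and crude protein.
Solving gives x5 = 0.8247, x6 = 2.356.
Objective = 0.4·0.8247 + 0.24·2.356 = 0.89532.

$0.895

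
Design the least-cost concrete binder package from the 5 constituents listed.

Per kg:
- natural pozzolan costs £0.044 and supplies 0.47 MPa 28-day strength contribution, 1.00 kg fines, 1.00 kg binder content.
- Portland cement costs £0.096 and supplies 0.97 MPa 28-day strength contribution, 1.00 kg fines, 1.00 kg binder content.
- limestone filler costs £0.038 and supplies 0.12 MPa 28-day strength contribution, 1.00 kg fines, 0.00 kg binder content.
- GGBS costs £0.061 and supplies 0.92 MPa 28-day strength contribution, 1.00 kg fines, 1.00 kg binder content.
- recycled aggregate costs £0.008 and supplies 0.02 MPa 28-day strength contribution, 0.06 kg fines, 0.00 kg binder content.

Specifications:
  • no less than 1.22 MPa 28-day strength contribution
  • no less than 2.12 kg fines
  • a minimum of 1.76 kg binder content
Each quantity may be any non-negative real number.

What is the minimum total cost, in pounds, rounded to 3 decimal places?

£0.102

Treat it as an LP. Let x1 = kg of natural pozzolan, x2 = kg of Portland cement, x3 = kg of limestone filler, x4 = kg of GGBS, x5 = kg of recycled aggregate.
Minimise 0.044x1 + 0.096x2 + 0.038x3 + 0.061x4 + 0.008x5 s.t.:
  0.47x1 + 0.97x2 + 0.12x3 + 0.92x4 + 0.02x5 ≥ 1.22   (28-day strength contribution)
  1x1 + 1x2 + 1x3 + 1x4 + 0.06x5 ≥ 2.12   (fines)
  1x1 + 1x2 + 1x4 ≥ 1.76   (binder content)
  x1, x2, x3, x4, x5 ≥ 0.
The cheapest feasible vertex uses only natural pozzolan, GGBS; Portland cement, limestone filler, recycled aggregate are not used. Binding constraints: 28-day strength contribution and fines.
Optimal quantities: natural pozzolan = 1.623 kg, GGBS = 0.4969 kg.
Total cost: 0.044·1.623 + 0.061·0.4969 = 0.10172.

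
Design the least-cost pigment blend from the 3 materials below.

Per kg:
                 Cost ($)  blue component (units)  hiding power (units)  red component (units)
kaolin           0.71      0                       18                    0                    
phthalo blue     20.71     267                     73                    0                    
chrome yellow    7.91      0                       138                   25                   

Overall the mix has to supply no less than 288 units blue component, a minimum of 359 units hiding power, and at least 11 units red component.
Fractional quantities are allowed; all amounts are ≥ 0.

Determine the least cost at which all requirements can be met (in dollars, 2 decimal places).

Set it up as a linear program. Let x1 = kg of kaolin, x2 = kg of phthalo blue, x3 = kg of chrome yellow.
Minimize 0.71x1 + 20.71x2 + 7.91x3 subject to:
  267x2 ≥ 288   (blue component)
  18x1 + 73x2 + 138x3 ≥ 359   (hiding power)
  25x3 ≥ 11   (red component)
  x1, x2, x3 ≥ 0.
The optimal mix uses every input. There the blue component, hiding power, red component constraints are tight.
Solving gives x1 = 12.197, x2 = 1.0787, x3 = 0.44.
Objective = 0.71·12.197 + 20.71·1.0787 + 7.91·0.44 = 34.4801.

$34.48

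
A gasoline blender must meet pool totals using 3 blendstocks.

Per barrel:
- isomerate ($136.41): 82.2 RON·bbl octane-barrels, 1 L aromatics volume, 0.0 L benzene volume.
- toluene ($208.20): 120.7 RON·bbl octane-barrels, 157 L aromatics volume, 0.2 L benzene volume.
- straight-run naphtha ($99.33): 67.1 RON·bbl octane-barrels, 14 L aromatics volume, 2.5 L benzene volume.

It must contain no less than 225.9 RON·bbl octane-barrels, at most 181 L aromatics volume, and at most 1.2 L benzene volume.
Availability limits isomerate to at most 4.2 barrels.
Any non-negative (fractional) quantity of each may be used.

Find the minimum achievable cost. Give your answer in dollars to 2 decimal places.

Set it up as a linear program. Let x1 = barrels of isomerate, x2 = barrels of toluene, x3 = barrels of straight-run naphtha.
min 136.41x1 + 208.2x2 + 99.33x3 subject to:
  82.2x1 + 120.7x2 + 67.1x3 ≥ 225.9   (octane-barrels)
  1x1 + 157x2 + 14x3 ≤ 181   (aromatics volume)
  0.2x2 + 2.5x3 ≤ 1.2   (benzene volume)
  x1 ≤ 4.2
  x1, x2, x3 ≥ 0.
The cheapest feasible vertex uses only isomerate, straight-run naphtha; toluene is not used. Binding constraints: octane-barrels and benzene volume.
Solving gives x1 = 2.3564, x3 = 0.48.
Cost = 136.41·2.3564 + 99.33·0.48 = 369.1149.

$369.11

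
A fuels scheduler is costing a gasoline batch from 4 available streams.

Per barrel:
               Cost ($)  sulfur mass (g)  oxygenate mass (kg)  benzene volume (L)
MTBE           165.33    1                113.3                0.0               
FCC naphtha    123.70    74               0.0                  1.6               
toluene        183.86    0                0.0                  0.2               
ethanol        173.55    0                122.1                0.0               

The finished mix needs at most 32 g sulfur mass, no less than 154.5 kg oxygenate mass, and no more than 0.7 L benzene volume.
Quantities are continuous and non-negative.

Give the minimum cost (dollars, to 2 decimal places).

$219.60

Let x1 = barrels of MTBE, x2 = barrels of FCC naphtha, x3 = barrels of toluene, x4 = barrels of ethanol.
Minimize 165.33x1 + 123.7x2 + 183.86x3 + 173.55x4 s.t.:
  1x1 + 74x2 ≤ 32   (sulfur mass)
  113.3x1 + 122.1x4 ≥ 154.5   (oxygenate mass)
  1.6x2 + 0.2x3 ≤ 0.7   (benzene volume)
  x1, x2, x3, x4 ≥ 0.
At the optimum only ethanol is positive (MTBE, FCC naphtha, toluene = 0). The oxygenate mass requirement is met with equality.
So ethanol = 1.26536 barrels.
Total cost: 173.55·1.26536 = 219.6032.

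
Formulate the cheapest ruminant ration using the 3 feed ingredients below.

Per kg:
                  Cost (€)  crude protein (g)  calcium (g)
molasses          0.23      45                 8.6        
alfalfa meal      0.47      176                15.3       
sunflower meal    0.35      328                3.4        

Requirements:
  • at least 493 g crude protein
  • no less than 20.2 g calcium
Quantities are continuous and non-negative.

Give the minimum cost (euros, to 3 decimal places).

Let x1 = kg of molasses, x2 = kg of alfalfa meal, x3 = kg of sunflower meal.
Minimize 0.23x1 + 0.47x2 + 0.35x3 with:
  45x1 + 176x2 + 328x3 ≥ 493   (crude protein)
  8.6x1 + 15.3x2 + 3.4x3 ≥ 20.2   (calcium)
  x1, x2, x3 ≥ 0.
At the optimum only alfalfa meal, sunflower meal are positive (molasses = 0). Binding constraints: crude protein and calcium.
That vertex is x2 = 1.12, x3 = 0.9022.
Hence cost = 0.47·1.12 + 0.35·0.9022 = €0.84217.

€0.842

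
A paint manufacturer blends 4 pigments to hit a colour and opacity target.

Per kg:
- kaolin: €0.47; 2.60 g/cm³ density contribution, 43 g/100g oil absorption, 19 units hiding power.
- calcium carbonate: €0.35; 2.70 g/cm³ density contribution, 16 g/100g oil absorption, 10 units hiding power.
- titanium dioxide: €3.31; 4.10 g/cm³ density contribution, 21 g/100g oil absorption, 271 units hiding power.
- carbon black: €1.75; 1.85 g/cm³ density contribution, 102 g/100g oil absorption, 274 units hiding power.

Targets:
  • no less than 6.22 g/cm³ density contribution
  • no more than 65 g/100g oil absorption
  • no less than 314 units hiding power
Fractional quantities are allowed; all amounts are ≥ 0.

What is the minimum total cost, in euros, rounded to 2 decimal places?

€3.50

Treat it as an LP. Let x1 = kg of kaolin, x2 = kg of calcium carbonate, x3 = kg of titanium dioxide, x4 = kg of carbon black.
Minimise 0.47x1 + 0.35x2 + 3.31x3 + 1.75x4 s.t.:
  2.6x1 + 2.7x2 + 4.1x3 + 1.85x4 ≥ 6.22   (density contribution)
  43x1 + 16x2 + 21x3 + 102x4 ≤ 65   (oil absorption)
  19x1 + 10x2 + 271x3 + 274x4 ≥ 314   (hiding power)
  x1, x2, x3, x4 ≥ 0.
The minimum-cost mix takes nothing from kaolin — only calcium carbonate, titanium dioxide, carbon black. Binding constraints: density contribution, oil absorption, hiding power.
Solving gives x2 = 0.8805, x3 = 0.7849, x4 = 0.3375.
Objective = 0.35·0.8805 + 3.31·0.7849 + 1.75·0.3375 = 3.4968.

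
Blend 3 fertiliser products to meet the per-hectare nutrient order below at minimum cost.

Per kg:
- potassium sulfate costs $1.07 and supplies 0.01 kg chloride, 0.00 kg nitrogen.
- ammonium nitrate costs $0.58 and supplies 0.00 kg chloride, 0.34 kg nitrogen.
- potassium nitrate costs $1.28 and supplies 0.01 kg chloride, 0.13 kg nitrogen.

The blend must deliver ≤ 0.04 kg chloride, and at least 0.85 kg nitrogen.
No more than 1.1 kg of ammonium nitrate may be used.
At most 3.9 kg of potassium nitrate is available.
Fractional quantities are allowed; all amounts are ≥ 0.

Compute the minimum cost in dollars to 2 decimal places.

Let x1 = kg of potassium sulfate, x2 = kg of ammonium nitrate, x3 = kg of potassium nitrate.
min 1.07x1 + 0.58x2 + 1.28x3 s.t.:
  0.01x1 + 0.01x3 ≤ 0.04   (chloride)
  0.34x2 + 0.13x3 ≥ 0.85   (nitrogen)
  x2 ≤ 1.1
  x3 ≤ 3.9
  x1, x2, x3 ≥ 0.
The minimum-cost mix takes nothing from potassium sulfate — only ammonium nitrate, potassium nitrate. There the nitrogen and the ammonium nitrate cap constraints are tight.
So ammonium nitrate = 1.1 kg, potassium nitrate = 3.6615 kg.
Hence cost = 0.58·1.1 + 1.28·3.6615 = $5.3247.

$5.32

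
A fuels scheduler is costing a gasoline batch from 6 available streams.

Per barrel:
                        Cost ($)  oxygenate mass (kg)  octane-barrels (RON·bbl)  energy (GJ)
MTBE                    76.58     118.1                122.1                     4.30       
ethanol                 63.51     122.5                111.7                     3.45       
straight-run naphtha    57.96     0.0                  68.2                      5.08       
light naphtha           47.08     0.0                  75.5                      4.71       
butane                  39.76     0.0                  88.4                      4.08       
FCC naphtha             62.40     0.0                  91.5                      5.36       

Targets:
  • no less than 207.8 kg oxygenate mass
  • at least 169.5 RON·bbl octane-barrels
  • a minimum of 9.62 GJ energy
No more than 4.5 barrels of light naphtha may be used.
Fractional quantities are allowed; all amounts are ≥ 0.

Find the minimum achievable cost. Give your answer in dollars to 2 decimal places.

Let x1 = barrels of MTBE, x2 = barrels of ethanol, x3 = barrels of straight-run naphtha, x4 = barrels of light naphtha, x5 = barrels of butane, x6 = barrels of FCC naphtha.
Minimise 76.58x1 + 63.51x2 + 57.96x3 + 47.08x4 + 39.76x5 + 62.4x6 s.t.:
  118.1x1 + 122.5x2 ≥ 207.8   (oxygenate mass)
  122.1x1 + 111.7x2 + 68.2x3 + 75.5x4 + 88.4x5 + 91.5x6 ≥ 169.5   (octane-barrels)
  4.3x1 + 3.45x2 + 5.08x3 + 4.71x4 + 4.08x5 + 5.36x6 ≥ 9.62   (energy)
  x4 ≤ 4.5
  x1, x2, x3, x4, x5, x6 ≥ 0.
The cheapest feasible vertex uses only ethanol, butane; MTBE, straight-run naphtha, light naphtha, FCC naphtha are not used. The oxygenate mass and energy requirements are met with equality.
Optimal quantities: ethanol = 1.6963 barrels, butane = 0.92345 barrels.
Total cost: 63.51·1.6963 + 39.76·0.92345 = 144.4484.

$144.45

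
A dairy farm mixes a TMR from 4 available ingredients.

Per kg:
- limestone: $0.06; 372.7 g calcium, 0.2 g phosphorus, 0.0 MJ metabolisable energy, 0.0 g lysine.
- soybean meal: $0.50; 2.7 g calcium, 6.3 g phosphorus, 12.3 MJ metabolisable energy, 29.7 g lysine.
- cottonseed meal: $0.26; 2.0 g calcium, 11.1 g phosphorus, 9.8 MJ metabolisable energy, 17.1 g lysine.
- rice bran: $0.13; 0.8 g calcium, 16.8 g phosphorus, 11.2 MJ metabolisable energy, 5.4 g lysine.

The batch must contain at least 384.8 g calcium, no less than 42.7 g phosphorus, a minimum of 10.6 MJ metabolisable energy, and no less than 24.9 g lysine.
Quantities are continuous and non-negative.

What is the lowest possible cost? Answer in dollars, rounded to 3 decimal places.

Set it up as a linear program. Let x1 = kg of limestone, x2 = kg of soybean meal, x3 = kg of cottonseed meal, x4 = kg of rice bran.
min 0.06x1 + 0.5x2 + 0.26x3 + 0.13x4 s.t.:
  372.7x1 + 2.7x2 + 2x3 + 0.8x4 ≥ 384.8   (calcium)
  0.2x1 + 6.3x2 + 11.1x3 + 16.8x4 ≥ 42.7   (phosphorus)
  12.3x2 + 9.8x3 + 11.2x4 ≥ 10.6   (metabolisable energy)
  29.7x2 + 17.1x3 + 5.4x4 ≥ 24.9   (lysine)
  x1, x2, x3, x4 ≥ 0.
The cheapest feasible vertex uses only limestone, cottonseed meal, rice bran; soybean meal is not used. There the calcium, phosphorus, lysine constraints are tight.
So limestone = 1.024 kg, cottonseed meal = 0.8307 kg, rice bran = 1.981 kg.
Cost = 0.06·1.024 + 0.26·0.8307 + 0.13·1.981 = 0.53495.

$0.535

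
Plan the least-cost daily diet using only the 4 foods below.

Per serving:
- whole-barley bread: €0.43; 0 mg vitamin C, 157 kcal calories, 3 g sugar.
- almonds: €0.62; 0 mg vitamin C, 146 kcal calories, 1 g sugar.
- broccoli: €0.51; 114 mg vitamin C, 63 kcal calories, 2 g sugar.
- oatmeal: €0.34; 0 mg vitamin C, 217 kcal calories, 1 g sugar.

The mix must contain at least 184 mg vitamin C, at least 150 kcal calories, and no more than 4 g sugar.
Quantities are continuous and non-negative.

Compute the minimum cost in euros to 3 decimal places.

Let x1 = servings of whole-barley bread, x2 = servings of almonds, x3 = servings of broccoli, x4 = servings of oatmeal.
Minimise 0.43x1 + 0.62x2 + 0.51x3 + 0.34x4 with:
  114x3 ≥ 184   (vitamin C)
  157x1 + 146x2 + 63x3 + 217x4 ≥ 150   (calories)
  3x1 + 1x2 + 2x3 + 1x4 ≤ 4   (sugar)
  x1, x2, x3, x4 ≥ 0.
The minimum-cost mix takes nothing from whole-barley bread, almonds — only broccoli, oatmeal. The vitamin C and calories requirements are met with equality.
Optimal quantities: broccoli = 1.614 servings, oatmeal = 0.2227 servings.
Hence cost = 0.51·1.614 + 0.34·0.2227 = €0.89886.

€0.899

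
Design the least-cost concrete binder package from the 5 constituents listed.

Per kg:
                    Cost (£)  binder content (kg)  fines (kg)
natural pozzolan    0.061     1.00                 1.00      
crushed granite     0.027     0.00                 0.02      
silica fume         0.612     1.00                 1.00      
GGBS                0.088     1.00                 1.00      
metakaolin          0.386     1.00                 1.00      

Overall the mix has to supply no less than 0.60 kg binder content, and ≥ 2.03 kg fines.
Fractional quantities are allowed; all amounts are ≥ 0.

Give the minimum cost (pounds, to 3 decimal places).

This is a linear program. Let x1 = kg of natural pozzolan, x2 = kg of crushed granite, x3 = kg of silica fume, x4 = kg of GGBS, x5 = kg of metakaolin.
min 0.061x1 + 0.027x2 + 0.612x3 + 0.088x4 + 0.386x5 s.t.:
  1x1 + 1x3 + 1x4 + 1x5 ≥ 0.6   (binder content)
  1x1 + 0.02x2 + 1x3 + 1x4 + 1x5 ≥ 2.03   (fines)
  x1, x2, x3, x4, x5 ≥ 0.
At the optimum only natural pozzolan is positive (crushed granite, silica fume, GGBS, metakaolin = 0). There the fines constraint is tight.
So natural pozzolan = 2.03 kg.
Hence cost = 0.061·2.03 = £0.12383.

£0.124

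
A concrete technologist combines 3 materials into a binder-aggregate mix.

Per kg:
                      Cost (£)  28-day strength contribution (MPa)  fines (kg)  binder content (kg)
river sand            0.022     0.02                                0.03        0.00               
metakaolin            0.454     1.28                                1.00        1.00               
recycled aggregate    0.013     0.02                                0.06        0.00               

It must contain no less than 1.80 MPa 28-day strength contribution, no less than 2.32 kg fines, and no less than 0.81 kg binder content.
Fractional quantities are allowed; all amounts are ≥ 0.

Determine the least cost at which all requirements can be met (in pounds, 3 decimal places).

£0.760

Let x1 = kg of river sand, x2 = kg of metakaolin, x3 = kg of recycled aggregate.
Minimise 0.022x1 + 0.454x2 + 0.013x3 s.t.:
  0.02x1 + 1.28x2 + 0.02x3 ≥ 1.8   (28-day strength contribution)
  0.03x1 + 1x2 + 0.06x3 ≥ 2.32   (fines)
  1x2 ≥ 0.81   (binder content)
  x1, x2, x3 ≥ 0.
The optimal basis is {metakaolin, recycled aggregate}; river sand drops out. Binding constraints: 28-day strength contribution and fines.
That vertex is x2 = 1.085, x3 = 20.59.
Cost = 0.454·1.085 + 0.013·20.59 = 0.76026.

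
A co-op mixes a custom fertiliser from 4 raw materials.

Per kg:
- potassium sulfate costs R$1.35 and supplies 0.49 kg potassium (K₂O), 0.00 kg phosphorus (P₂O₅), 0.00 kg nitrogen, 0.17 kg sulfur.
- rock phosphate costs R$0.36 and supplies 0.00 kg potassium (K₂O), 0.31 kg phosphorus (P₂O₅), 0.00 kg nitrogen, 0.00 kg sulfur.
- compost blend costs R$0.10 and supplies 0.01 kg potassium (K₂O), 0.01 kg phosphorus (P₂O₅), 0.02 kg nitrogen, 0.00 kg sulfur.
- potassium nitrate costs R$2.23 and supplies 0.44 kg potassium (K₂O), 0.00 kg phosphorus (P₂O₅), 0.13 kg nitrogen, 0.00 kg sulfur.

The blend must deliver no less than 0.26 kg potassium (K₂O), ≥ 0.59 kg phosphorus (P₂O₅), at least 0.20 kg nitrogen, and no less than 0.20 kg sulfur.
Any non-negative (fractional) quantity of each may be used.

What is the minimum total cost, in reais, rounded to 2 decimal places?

Let x1 = kg of potassium sulfate, x2 = kg of rock phosphate, x3 = kg of compost blend, x4 = kg of potassium nitrate.
Minimize 1.35x1 + 0.36x2 + 0.1x3 + 2.23x4 subject to:
  0.49x1 + 0.01x3 + 0.44x4 ≥ 0.26   (potassium (K₂O))
  0.31x2 + 0.01x3 ≥ 0.59   (phosphorus (P₂O₅))
  0.02x3 + 0.13x4 ≥ 0.2   (nitrogen)
  0.17x1 ≥ 0.2   (sulfur)
  x1, x2, x3, x4 ≥ 0.
The cheapest feasible vertex uses only potassium sulfate, rock phosphate, compost blend; potassium nitrate is not used. There the phosphorus (P₂O₅), nitrogen, sulfur constraints are tight.
Solving gives x1 = 1.176, x2 = 1.581, x3 = 10.
Cost = 1.35·1.176 + 0.36·1.581 + 0.1·10 = 3.1568.

R$3.16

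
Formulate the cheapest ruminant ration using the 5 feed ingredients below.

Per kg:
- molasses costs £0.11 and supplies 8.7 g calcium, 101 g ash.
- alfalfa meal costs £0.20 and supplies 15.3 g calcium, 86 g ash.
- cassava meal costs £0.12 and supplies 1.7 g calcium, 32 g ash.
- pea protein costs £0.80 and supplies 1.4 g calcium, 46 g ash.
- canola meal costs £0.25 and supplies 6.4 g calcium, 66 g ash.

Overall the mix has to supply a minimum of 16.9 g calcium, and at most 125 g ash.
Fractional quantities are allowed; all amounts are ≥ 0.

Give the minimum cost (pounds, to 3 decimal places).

£0.219

Set it up as a linear program. Let x1 = kg of molasses, x2 = kg of alfalfa meal, x3 = kg of cassava meal, x4 = kg of pea protein, x5 = kg of canola meal.
min 0.11x1 + 0.2x2 + 0.12x3 + 0.8x4 + 0.25x5 subject to:
  8.7x1 + 15.3x2 + 1.7x3 + 1.4x4 + 6.4x5 ≥ 16.9   (calcium)
  101x1 + 86x2 + 32x3 + 46x4 + 66x5 ≤ 125   (ash)
  x1, x2, x3, x4, x5 ≥ 0.
The cheapest feasible vertex uses only molasses, alfalfa meal; cassava meal, pea protein, canola meal are not used. The calcium and ash requirements are met with equality.
So molasses = 0.576 kg, alfalfa meal = 0.7771 kg.
Hence cost = 0.11·0.576 + 0.2·0.7771 = £0.21878.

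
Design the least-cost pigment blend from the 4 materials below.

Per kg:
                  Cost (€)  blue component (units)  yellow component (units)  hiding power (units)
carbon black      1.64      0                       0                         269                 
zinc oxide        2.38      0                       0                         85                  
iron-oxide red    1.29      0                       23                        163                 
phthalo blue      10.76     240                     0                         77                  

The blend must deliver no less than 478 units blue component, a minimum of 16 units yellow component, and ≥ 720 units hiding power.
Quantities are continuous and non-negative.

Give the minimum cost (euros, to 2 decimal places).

€25.09

Let x1 = kg of carbon black, x2 = kg of zinc oxide, x3 = kg of iron-oxide red, x4 = kg of phthalo blue.
min 1.64x1 + 2.38x2 + 1.29x3 + 10.76x4 subject to:
  240x4 ≥ 478   (blue component)
  23x3 ≥ 16   (yellow component)
  269x1 + 85x2 + 163x3 + 77x4 ≥ 720   (hiding power)
  x1, x2, x3, x4 ≥ 0.
The minimum-cost mix takes nothing from zinc oxide — only carbon black, iron-oxide red, phthalo blue. The blue component, yellow component, hiding power requirements are met with equality.
Optimal quantities: carbon black = 1.685 kg, iron-oxide red = 0.6957 kg, phthalo blue = 1.992 kg.
Total cost: 1.64·1.685 + 1.29·0.6957 + 10.76·1.992 = 25.0948.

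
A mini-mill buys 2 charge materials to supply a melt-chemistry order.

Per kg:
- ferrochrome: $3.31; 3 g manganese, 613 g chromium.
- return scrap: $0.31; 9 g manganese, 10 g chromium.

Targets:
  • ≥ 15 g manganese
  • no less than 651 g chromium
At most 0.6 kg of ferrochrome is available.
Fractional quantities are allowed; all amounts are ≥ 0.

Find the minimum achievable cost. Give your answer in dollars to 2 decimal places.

Treat it as an LP. Let x1 = kg of ferrochrome, x2 = kg of return scrap.
Minimize 3.31x1 + 0.31x2 subject to:
  3x1 + 9x2 ≥ 15   (manganese)
  613x1 + 10x2 ≥ 651   (chromium)
  x1 ≤ 0.6
  x1, x2 ≥ 0.
Both inputs are positive at the optimum. The chromium and the ferrochrome cap requirements are met with equality.
That vertex is x1 = 0.6, x2 = 28.32.
Cost = 3.31·0.6 + 0.31·28.32 = 10.7652.

$10.77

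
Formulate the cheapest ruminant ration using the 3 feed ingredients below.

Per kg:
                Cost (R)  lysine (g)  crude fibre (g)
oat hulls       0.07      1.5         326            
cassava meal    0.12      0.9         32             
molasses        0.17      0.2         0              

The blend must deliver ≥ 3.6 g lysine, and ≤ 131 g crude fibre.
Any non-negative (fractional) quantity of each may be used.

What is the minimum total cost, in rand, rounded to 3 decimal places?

R0.479

Let x1 = kg of oat hulls, x2 = kg of cassava meal, x3 = kg of molasses.
min 0.07x1 + 0.12x2 + 0.17x3 s.t.:
  1.5x1 + 0.9x2 + 0.2x3 ≥ 3.6   (lysine)
  326x1 + 32x2 ≤ 131   (crude fibre)
  x1, x2, x3 ≥ 0.
The optimal basis is {oat hulls, cassava meal}; molasses drops out. The lysine and crude fibre requirements are met with equality.
Optimal quantities: oat hulls = 0.011 kg, cassava meal = 3.982 kg.
Total cost: 0.07·0.011 + 0.12·3.982 = 0.47861.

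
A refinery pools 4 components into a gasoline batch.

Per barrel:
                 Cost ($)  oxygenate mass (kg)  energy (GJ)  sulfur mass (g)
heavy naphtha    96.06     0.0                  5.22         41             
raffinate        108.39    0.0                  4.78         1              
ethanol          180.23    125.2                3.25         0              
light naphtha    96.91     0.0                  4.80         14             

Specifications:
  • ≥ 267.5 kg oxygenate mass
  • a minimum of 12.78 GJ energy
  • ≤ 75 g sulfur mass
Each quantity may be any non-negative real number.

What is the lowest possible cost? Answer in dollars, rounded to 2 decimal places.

Let x1 = barrels of heavy naphtha, x2 = barrels of raffinate, x3 = barrels of ethanol, x4 = barrels of light naphtha.
min 96.06x1 + 108.39x2 + 180.23x3 + 96.91x4 s.t.:
  125.2x3 ≥ 267.5   (oxygenate mass)
  5.22x1 + 4.78x2 + 3.25x3 + 4.8x4 ≥ 12.78   (energy)
  41x1 + 1x2 + 14x4 ≤ 75   (sulfur mass)
  x1, x2, x3, x4 ≥ 0.
At the optimum only heavy naphtha, ethanol are positive (raffinate, light naphtha = 0). The oxygenate mass and energy requirements are met with equality.
So heavy naphtha = 1.118 barrels, ethanol = 2.1366 barrels.
Total cost: 96.06·1.118 + 180.23·2.1366 = 492.4745.

$492.47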